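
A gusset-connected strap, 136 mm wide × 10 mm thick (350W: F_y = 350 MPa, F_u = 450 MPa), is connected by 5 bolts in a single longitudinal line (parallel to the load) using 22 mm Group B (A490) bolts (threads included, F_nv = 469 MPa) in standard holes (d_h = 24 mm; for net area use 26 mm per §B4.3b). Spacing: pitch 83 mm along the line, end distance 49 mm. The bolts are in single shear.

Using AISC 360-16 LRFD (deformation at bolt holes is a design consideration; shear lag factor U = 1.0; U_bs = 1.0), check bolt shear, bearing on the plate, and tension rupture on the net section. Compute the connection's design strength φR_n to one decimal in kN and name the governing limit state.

371.3 kN (net-section rupture governs)

Bolt shear: A_b = π(22)²/4 = 380.13 mm². φR_n = 0.75 × 469 × 380.13 × 5 × 1 = 668.6 kN.
Bearing (10 mm plate, F_u = 450 MPa): end bolts L_c = 49 − 24/2 = 37, R_n = min(1.2×37×10×450, 2.4×22×10×450) = 199.8 kN/bolt; interior L_c = 83 − 24 = 59, R_n = 237.6 kN/bolt. φR_n = 0.75 × (1×199.8 + 4×237.6) = 862.7 kN.
Tension rupture (net): A_n = (136 − 1×26)×10 = 1100 mm² (U = 1.0, A_e = A_n). φR_n = 0.75 × 450 × 1100 = 371.3 kN.
Governing: min(668.6, 862.7, 371.3) = 371.3 kN → net-section rupture.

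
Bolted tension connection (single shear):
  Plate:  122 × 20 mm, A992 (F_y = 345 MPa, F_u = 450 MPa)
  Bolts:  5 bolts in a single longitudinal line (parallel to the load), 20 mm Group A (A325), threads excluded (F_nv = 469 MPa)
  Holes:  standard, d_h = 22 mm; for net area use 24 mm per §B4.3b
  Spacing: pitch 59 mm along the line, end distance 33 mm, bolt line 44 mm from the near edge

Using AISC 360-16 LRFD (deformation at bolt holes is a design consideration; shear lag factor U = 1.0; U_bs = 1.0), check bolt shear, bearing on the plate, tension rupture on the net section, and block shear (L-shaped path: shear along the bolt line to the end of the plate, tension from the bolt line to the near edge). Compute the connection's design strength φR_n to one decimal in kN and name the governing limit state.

Bolt shear: A_b = π(20)²/4 = 314.16 mm². φR_n = 0.75 × 469 × 314.16 × 5 × 1 = 552.5 kN.
Bearing (20 mm plate, F_u = 450 MPa): end bolts L_c = 33 − 22/2 = 22, R_n = min(1.2×22×20×450, 2.4×20×20×450) = 237.6 kN/bolt; interior L_c = 59 − 22 = 37, R_n = 399.6 kN/bolt. φR_n = 0.75 × (1×237.6 + 4×399.6) = 1377.0 kN.
Tension rupture (net): A_n = (122 − 1×24)×20 = 1960 mm² (U = 1.0, A_e = A_n). φR_n = 0.75 × 450 × 1960 = 661.5 kN.
Block shear: shear path 1×[33+4×59] = 1×269 mm, A_gv = 5380, A_nv = 1×(269 − 4.5×24)×20 = 3220 mm²; tension to near edge: (44 − 0.5×24)×20 = 640 mm². R_n = min(0.6×450×3220, 0.6×345×5380) + 1.0×450×640 = min(869.4, 1113.7) + 288 = 1157.4 kN. φR_n = 0.75 × 1157.4 = 868.1 kN.
Governing: min(552.5, 1377.0, 661.5, 868.1) = 552.5 kN → bolt shear.

552.5 kN (bolt shear governs)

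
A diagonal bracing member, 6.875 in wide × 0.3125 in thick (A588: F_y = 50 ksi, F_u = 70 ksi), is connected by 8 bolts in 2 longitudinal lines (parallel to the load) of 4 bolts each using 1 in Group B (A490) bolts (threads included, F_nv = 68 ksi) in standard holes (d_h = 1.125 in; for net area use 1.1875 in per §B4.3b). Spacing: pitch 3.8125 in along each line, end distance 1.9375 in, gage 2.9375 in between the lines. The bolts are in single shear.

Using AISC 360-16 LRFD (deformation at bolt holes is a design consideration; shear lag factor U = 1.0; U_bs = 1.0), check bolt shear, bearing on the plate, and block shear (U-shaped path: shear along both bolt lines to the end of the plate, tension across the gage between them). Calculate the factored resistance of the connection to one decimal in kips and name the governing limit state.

210.2 kips (block shear governs)

Bolt shear: A_b = π(1)²/4 = 0.7854 in². φR_n = 0.75 × 68 × 0.7854 × 8 × 1 = 320.4 kips.
Bearing (0.3125 in plate, F_u = 70 ksi): end bolts L_c = 1.9375 − 1.125/2 = 1.375, R_n = min(1.2×1.375×0.3125×70, 2.4×1×0.3125×70) = 36.094 kips/bolt; interior L_c = 3.8125 − 1.125 = 2.6875, R_n = 52.5 kips/bolt. φR_n = 0.75 × (2×36.094 + 6×52.5) = 290.4 kips.
Block shear: shear path 2×[1.9375+3×3.8125] = 2×13.375 in, A_gv = 8.3594, A_nv = 2×(13.375 − 3.5×1.1875)×0.3125 = 5.7617 in²; tension across gage: (2.9375 − 1×1.1875)×0.3125 = 0.54688 in². R_n = min(0.6×70×5.7617, 0.6×50×8.3594) + 1.0×70×0.54688 = min(241.99, 250.78) + 38.282 = 280.27 kips. φR_n = 0.75 × 280.27 = 210.2 kips.
Governing: min(320.4, 290.4, 210.2) = 210.2 kips → block shear.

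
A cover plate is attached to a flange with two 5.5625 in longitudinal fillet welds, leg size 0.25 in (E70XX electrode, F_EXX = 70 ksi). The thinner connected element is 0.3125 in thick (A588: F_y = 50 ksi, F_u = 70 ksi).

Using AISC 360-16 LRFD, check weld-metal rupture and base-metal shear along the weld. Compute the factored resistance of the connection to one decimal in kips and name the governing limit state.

61.9 kips (weld metal governs)

Weld metal: throat = 0.707×0.25 = 0.17675 in, L = 2×5.5625 = 11.125 in. φR_n = 0.75 × 0.6 × 70 × 0.17675 × 11.125 = 61.9 kips.
Base metal shear (0.3125 in plate): yield φR_n = 1.0×0.6×50×0.3125×11.125 = 104.3 kips; rupture φR_n = 0.75×0.6×70×0.3125×11.125 = 109.5 kips; take 104.3 kips (yield).
Governing: min(61.9, 104.3) = 61.9 kips → weld metal.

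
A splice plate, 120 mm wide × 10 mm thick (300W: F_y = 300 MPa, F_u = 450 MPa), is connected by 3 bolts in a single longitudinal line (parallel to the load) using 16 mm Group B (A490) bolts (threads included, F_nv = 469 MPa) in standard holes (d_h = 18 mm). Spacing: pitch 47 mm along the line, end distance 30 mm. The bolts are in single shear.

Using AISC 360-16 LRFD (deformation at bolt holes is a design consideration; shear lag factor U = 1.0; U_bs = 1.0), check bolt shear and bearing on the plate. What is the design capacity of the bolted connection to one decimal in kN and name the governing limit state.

212.2 kN (bolt shear governs)

Bolt shear: A_b = π(16)²/4 = 201.06 mm². φR_n = 0.75 × 469 × 201.06 × 3 × 1 = 212.2 kN.
Bearing (10 mm plate, F_u = 450 MPa): end bolts L_c = 30 − 18/2 = 21, R_n = min(1.2×21×10×450, 2.4×16×10×450) = 113.4 kN/bolt; interior L_c = 47 − 18 = 29, R_n = 156.6 kN/bolt. φR_n = 0.75 × (1×113.4 + 2×156.6) = 320.0 kN.
Governing: min(212.2, 320.0) = 212.2 kN → bolt shear.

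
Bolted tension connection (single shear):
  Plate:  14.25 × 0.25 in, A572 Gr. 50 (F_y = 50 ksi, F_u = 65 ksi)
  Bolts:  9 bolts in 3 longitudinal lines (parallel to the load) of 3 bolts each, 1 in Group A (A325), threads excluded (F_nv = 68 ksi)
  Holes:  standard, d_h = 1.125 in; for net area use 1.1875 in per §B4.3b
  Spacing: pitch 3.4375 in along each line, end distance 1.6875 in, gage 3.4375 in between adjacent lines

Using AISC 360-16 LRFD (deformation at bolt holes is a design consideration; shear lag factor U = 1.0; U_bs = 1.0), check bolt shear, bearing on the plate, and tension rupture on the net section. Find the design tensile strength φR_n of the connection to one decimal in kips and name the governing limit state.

130.3 kips (net-section rupture governs)

Bolt shear: A_b = π(1)²/4 = 0.7854 in². φR_n = 0.75 × 68 × 0.7854 × 9 × 1 = 360.5 kips.
Bearing (0.25 in plate, F_u = 65 ksi): end bolts L_c = 1.6875 − 1.125/2 = 1.125, R_n = min(1.2×1.125×0.25×65, 2.4×1×0.25×65) = 21.938 kips/bolt; interior L_c = 3.4375 − 1.125 = 2.3125, R_n = 39 kips/bolt. φR_n = 0.75 × (3×21.938 + 6×39) = 224.9 kips.
Tension rupture (net): A_n = (14.25 − 3×1.1875)×0.25 = 2.6719 in² (U = 1.0, A_e = A_n). φR_n = 0.75 × 65 × 2.6719 = 130.3 kips.
Governing: min(360.5, 224.9, 130.3) = 130.3 kips → net-section rupture.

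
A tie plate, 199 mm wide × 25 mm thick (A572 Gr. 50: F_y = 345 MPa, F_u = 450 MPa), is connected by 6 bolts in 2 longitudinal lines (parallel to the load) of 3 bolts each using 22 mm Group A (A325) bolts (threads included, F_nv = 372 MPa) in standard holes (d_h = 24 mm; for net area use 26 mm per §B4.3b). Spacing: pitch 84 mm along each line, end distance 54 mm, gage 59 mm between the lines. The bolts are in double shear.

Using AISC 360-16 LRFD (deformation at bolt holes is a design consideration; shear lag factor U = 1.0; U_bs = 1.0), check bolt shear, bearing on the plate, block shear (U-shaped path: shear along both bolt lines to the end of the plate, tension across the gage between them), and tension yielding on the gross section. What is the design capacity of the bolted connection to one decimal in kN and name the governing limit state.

Bolt shear: A_b = π(22)²/4 = 380.13 mm². φR_n = 0.75 × 372 × 380.13 × 6 × 2 = 1272.7 kN.
Bearing (25 mm plate, F_u = 450 MPa): end bolts L_c = 54 − 24/2 = 42, R_n = min(1.2×42×25×450, 2.4×22×25×450) = 567 kN/bolt; interior L_c = 84 − 24 = 60, R_n = 594 kN/bolt. φR_n = 0.75 × (2×567 + 4×594) = 2632.5 kN.
Block shear: shear path 2×[54+2×84] = 2×222 mm, A_gv = 11100, A_nv = 2×(222 − 2.5×26)×25 = 7850 mm²; tension across gage: (59 − 1×26)×25 = 825 mm². R_n = min(0.6×450×7850, 0.6×345×11100) + 1.0×450×825 = min(2119.5, 2297.7) + 371.25 = 2490.8 kN. φR_n = 0.75 × 2490.8 = 1868.1 kN.
Tension yield (gross): A_g = 199×25 = 4975 mm². φR_n = 0.90 × 345 × 4975 = 1544.7 kN.
Governing: min(1272.7, 2632.5, 1868.1, 1544.7) = 1272.7 kN → bolt shear.

1272.7 kN (bolt shear governs)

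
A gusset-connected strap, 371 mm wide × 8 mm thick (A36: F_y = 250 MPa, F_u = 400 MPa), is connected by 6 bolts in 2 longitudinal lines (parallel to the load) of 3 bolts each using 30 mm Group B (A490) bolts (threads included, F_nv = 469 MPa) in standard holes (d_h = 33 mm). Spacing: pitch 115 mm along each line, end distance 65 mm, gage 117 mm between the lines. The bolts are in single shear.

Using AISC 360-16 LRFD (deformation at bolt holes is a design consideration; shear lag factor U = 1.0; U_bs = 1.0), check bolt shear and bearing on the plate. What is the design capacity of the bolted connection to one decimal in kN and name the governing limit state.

Bolt shear: A_b = π(30)²/4 = 706.86 mm². φR_n = 0.75 × 469 × 706.86 × 6 × 1 = 1491.8 kN.
Bearing (8 mm plate, F_u = 400 MPa): end bolts L_c = 65 − 33/2 = 48.5, R_n = min(1.2×48.5×8×400, 2.4×30×8×400) = 186.24 kN/bolt; interior L_c = 115 − 33 = 82, R_n = 230.4 kN/bolt. φR_n = 0.75 × (2×186.24 + 4×230.4) = 970.6 kN.
Governing: min(1491.8, 970.6) = 970.6 kN → bearing.

970.6 kN (bearing governs)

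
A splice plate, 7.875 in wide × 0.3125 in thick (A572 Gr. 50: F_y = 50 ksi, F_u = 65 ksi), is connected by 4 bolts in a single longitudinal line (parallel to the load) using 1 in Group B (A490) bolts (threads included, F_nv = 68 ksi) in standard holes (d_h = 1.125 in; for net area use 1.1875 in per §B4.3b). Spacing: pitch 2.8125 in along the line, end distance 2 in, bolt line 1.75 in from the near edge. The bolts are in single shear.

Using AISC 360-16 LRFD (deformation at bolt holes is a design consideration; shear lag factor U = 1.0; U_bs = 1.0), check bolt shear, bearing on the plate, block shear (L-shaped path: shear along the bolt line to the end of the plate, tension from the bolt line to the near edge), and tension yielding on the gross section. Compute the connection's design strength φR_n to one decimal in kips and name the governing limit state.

75.0 kips (block shear governs)

Bolt shear: A_b = π(1)²/4 = 0.7854 in². φR_n = 0.75 × 68 × 0.7854 × 4 × 1 = 160.2 kips.
Bearing (0.3125 in plate, F_u = 65 ksi): end bolts L_c = 2 − 1.125/2 = 1.4375, R_n = min(1.2×1.4375×0.3125×65, 2.4×1×0.3125×65) = 35.039 kips/bolt; interior L_c = 2.8125 − 1.125 = 1.6875, R_n = 41.133 kips/bolt. φR_n = 0.75 × (1×35.039 + 3×41.133) = 118.8 kips.
Block shear: shear path 1×[2+3×2.8125] = 1×10.4375 in, A_gv = 3.2617, A_nv = 1×(10.4375 − 3.5×1.1875)×0.3125 = 1.9629 in²; tension to near edge: (1.75 − 0.5×1.1875)×0.3125 = 0.36133 in². R_n = min(0.6×65×1.9629, 0.6×50×3.2617) + 1.0×65×0.36133 = min(76.553, 97.851) + 23.486 = 100.04 kips. φR_n = 0.75 × 100.04 = 75.0 kips.
Tension yield (gross): A_g = 7.875×0.3125 = 2.4609 in². φR_n = 0.90 × 50 × 2.4609 = 110.7 kips.
Governing: min(160.2, 118.8, 75.0, 110.7) = 75.0 kips → block shear.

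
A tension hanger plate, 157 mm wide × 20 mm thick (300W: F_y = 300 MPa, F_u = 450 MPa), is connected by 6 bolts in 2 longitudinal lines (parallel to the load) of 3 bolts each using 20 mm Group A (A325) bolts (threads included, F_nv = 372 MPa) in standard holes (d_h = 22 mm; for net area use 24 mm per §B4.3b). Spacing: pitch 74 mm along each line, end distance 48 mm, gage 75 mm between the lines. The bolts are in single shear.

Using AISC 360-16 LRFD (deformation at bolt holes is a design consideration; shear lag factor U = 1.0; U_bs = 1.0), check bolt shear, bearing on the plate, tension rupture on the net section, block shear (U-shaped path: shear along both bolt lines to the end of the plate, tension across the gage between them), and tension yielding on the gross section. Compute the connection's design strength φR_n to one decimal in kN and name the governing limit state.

525.9 kN (bolt shear governs)

Bolt shear: A_b = π(20)²/4 = 314.16 mm². φR_n = 0.75 × 372 × 314.16 × 6 × 1 = 525.9 kN.
Bearing (20 mm plate, F_u = 450 MPa): end bolts L_c = 48 − 22/2 = 37, R_n = min(1.2×37×20×450, 2.4×20×20×450) = 399.6 kN/bolt; interior L_c = 74 − 22 = 52, R_n = 432 kN/bolt. φR_n = 0.75 × (2×399.6 + 4×432) = 1895.4 kN.
Tension rupture (net): A_n = (157 − 2×24)×20 = 2180 mm² (U = 1.0, A_e = A_n). φR_n = 0.75 × 450 × 2180 = 735.8 kN.
Block shear: shear path 2×[48+2×74] = 2×196 mm, A_gv = 7840, A_nv = 2×(196 − 2.5×24)×20 = 5440 mm²; tension across gage: (75 − 1×24)×20 = 1020 mm². R_n = min(0.6×450×5440, 0.6×300×7840) + 1.0×450×1020 = min(1468.8, 1411.2) + 459 = 1870.2 kN. φR_n = 0.75 × 1870.2 = 1402.7 kN.
Tension yield (gross): A_g = 157×20 = 3140 mm². φR_n = 0.90 × 300 × 3140 = 847.8 kN.
Governing: min(525.9, 1895.4, 735.8, 1402.7, 847.8) = 525.9 kN → bolt shear.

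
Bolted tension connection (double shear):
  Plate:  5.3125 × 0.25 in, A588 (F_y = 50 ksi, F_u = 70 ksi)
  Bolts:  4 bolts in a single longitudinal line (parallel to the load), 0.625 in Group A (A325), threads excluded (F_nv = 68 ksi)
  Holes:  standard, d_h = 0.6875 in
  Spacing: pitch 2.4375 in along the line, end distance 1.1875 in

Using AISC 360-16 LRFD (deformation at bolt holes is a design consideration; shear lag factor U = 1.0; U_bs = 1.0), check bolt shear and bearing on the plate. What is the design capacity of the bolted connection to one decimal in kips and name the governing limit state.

Bolt shear: A_b = π(0.625)²/4 = 0.3068 in². φR_n = 0.75 × 68 × 0.3068 × 4 × 2 = 125.2 kips.
Bearing (0.25 in plate, F_u = 70 ksi): end bolts L_c = 1.1875 − 0.6875/2 = 0.84375, R_n = min(1.2×0.84375×0.25×70, 2.4×0.625×0.25×70) = 17.719 kips/bolt; interior L_c = 2.4375 − 0.6875 = 1.75, R_n = 26.25 kips/bolt. φR_n = 0.75 × (1×17.719 + 3×26.25) = 72.4 kips.
Governing: min(125.2, 72.4) = 72.4 kips → bearing.

72.4 kips (bearing governs)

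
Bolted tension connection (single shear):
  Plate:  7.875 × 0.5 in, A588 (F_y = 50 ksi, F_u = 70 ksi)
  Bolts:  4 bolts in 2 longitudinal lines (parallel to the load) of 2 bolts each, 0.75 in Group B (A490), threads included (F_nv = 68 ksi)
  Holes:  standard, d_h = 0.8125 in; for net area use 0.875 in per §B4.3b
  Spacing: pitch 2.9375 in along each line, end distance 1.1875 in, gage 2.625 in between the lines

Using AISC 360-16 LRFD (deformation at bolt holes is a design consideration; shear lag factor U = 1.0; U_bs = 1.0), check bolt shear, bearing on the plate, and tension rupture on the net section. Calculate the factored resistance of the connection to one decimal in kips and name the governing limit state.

90.1 kips (bolt shear governs)

Bolt shear: A_b = π(0.75)²/4 = 0.44179 in². φR_n = 0.75 × 68 × 0.44179 × 4 × 1 = 90.1 kips.
Bearing (0.5 in plate, F_u = 70 ksi): end bolts L_c = 1.1875 − 0.8125/2 = 0.78125, R_n = min(1.2×0.78125×0.5×70, 2.4×0.75×0.5×70) = 32.813 kips/bolt; interior L_c = 2.9375 − 0.8125 = 2.125, R_n = 63 kips/bolt. φR_n = 0.75 × (2×32.813 + 2×63) = 143.7 kips.
Tension rupture (net): A_n = (7.875 − 2×0.875)×0.5 = 3.0625 in² (U = 1.0, A_e = A_n). φR_n = 0.75 × 70 × 3.0625 = 160.8 kips.
Governing: min(90.1, 143.7, 160.8) = 90.1 kips → bolt shear.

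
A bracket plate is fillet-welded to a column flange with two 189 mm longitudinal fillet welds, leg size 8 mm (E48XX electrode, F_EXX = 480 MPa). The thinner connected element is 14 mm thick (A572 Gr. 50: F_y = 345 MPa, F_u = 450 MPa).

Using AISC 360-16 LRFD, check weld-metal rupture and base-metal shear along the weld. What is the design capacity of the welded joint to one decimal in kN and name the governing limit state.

Weld metal: throat = 0.707×8 = 5.656 mm, L = 2×189 = 378 mm. φR_n = 0.75 × 0.6 × 480 × 5.656 × 378 = 461.8 kN.
Base metal shear (14 mm plate): yield φR_n = 1.0×0.6×345×14×378 = 1095.4 kN; rupture φR_n = 0.75×0.6×450×14×378 = 1071.6 kN; take 1071.6 kN (rupture).
Governing: min(461.8, 1071.6) = 461.8 kN → weld metal.

461.8 kN (weld metal governs)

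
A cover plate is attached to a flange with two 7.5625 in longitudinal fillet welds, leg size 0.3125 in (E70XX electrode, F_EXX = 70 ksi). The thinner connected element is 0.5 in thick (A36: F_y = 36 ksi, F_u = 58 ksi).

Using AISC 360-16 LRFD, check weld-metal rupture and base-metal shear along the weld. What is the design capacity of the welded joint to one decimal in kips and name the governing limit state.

105.3 kips (weld metal governs)

Weld metal: throat = 0.707×0.3125 = 0.22094 in, L = 2×7.5625 = 15.125 in. φR_n = 0.75 × 0.6 × 70 × 0.22094 × 15.125 = 105.3 kips.
Base metal shear (0.5 in plate): yield φR_n = 1.0×0.6×36×0.5×15.125 = 163.4 kips; rupture φR_n = 0.75×0.6×58×0.5×15.125 = 197.4 kips; take 163.4 kips (yield).
Governing: min(105.3, 163.4) = 105.3 kips → weld metal.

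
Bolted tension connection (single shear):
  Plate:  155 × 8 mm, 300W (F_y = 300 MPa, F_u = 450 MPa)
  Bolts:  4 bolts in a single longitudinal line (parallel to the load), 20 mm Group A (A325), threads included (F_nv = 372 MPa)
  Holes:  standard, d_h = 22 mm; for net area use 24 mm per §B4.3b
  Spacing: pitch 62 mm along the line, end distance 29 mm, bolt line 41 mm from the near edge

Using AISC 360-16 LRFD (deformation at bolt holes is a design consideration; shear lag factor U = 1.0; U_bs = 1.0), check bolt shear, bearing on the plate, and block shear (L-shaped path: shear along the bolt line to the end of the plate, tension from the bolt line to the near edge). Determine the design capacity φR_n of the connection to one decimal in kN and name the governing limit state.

290.5 kN (block shear governs)

Bolt shear: A_b = π(20)²/4 = 314.16 mm². φR_n = 0.75 × 372 × 314.16 × 4 × 1 = 350.6 kN.
Bearing (8 mm plate, F_u = 450 MPa): end bolts L_c = 29 − 22/2 = 18, R_n = min(1.2×18×8×450, 2.4×20×8×450) = 77.76 kN/bolt; interior L_c = 62 − 22 = 40, R_n = 172.8 kN/bolt. φR_n = 0.75 × (1×77.76 + 3×172.8) = 447.1 kN.
Block shear: shear path 1×[29+3×62] = 1×215 mm, A_gv = 1720, A_nv = 1×(215 − 3.5×24)×8 = 1048 mm²; tension to near edge: (41 − 0.5×24)×8 = 232 mm². R_n = min(0.6×450×1048, 0.6×300×1720) + 1.0×450×232 = min(282.96, 309.6) + 104.4 = 387.36 kN. φR_n = 0.75 × 387.36 = 290.5 kN.
Governing: min(350.6, 447.1, 290.5) = 290.5 kN → block shear.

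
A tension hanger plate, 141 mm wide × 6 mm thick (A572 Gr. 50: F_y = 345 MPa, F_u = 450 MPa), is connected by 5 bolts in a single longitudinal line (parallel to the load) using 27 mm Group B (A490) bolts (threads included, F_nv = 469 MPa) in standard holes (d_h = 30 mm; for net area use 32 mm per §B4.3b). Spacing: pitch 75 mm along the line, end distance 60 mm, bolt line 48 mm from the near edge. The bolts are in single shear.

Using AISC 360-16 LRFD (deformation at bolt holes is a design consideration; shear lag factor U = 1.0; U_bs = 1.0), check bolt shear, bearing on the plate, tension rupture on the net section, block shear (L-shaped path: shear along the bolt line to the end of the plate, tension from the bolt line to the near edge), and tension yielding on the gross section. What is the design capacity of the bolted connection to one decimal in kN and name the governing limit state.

220.7 kN (net-section rupture governs)

Bolt shear: A_b = π(27)²/4 = 572.56 mm². φR_n = 0.75 × 469 × 572.56 × 5 × 1 = 1007.0 kN.
Bearing (6 mm plate, F_u = 450 MPa): end bolts L_c = 60 − 30/2 = 45, R_n = min(1.2×45×6×450, 2.4×27×6×450) = 145.8 kN/bolt; interior L_c = 75 − 30 = 45, R_n = 145.8 kN/bolt. φR_n = 0.75 × (1×145.8 + 4×145.8) = 546.8 kN.
Tension rupture (net): A_n = (141 − 1×32)×6 = 654 mm² (U = 1.0, A_e = A_n). φR_n = 0.75 × 450 × 654 = 220.7 kN.
Block shear: shear path 1×[60+4×75] = 1×360 mm, A_gv = 2160, A_nv = 1×(360 − 4.5×32)×6 = 1296 mm²; tension to near edge: (48 − 0.5×32)×6 = 192 mm². R_n = min(0.6×450×1296, 0.6×345×2160) + 1.0×450×192 = min(349.92, 447.12) + 86.4 = 436.32 kN. φR_n = 0.75 × 436.32 = 327.2 kN.
Tension yield (gross): A_g = 141×6 = 846 mm². φR_n = 0.90 × 345 × 846 = 262.7 kN.
Governing: min(1007.0, 546.8, 220.7, 327.2, 262.7) = 220.7 kN → net-section rupture.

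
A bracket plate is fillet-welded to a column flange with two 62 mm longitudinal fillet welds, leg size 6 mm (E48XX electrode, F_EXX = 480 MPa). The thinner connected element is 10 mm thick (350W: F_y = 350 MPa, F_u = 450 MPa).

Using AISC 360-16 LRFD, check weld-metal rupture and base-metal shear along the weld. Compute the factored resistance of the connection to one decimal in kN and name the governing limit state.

Weld metal: throat = 0.707×6 = 4.242 mm, L = 2×62 = 124 mm. φR_n = 0.75 × 0.6 × 480 × 4.242 × 124 = 113.6 kN.
Base metal shear (10 mm plate): yield φR_n = 1.0×0.6×350×10×124 = 260.4 kN; rupture φR_n = 0.75×0.6×450×10×124 = 251.1 kN; take 251.1 kN (rupture).
Governing: min(113.6, 251.1) = 113.6 kN → weld metal.

113.6 kN (weld metal governs)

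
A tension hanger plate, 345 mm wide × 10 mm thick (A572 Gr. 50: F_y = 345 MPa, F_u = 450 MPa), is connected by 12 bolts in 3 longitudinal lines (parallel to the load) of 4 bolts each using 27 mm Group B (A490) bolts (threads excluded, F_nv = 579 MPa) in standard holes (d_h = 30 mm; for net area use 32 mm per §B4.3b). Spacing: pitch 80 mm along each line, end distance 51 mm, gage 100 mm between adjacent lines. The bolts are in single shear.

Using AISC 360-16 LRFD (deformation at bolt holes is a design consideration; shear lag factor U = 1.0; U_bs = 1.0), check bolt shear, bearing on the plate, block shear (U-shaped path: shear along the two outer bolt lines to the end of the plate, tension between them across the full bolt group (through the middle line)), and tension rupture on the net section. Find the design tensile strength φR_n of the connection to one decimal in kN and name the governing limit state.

840.4 kN (net-section rupture governs)

Bolt shear: A_b = π(27)²/4 = 572.56 mm². φR_n = 0.75 × 579 × 572.56 × 12 × 1 = 2983.6 kN.
Bearing (10 mm plate, F_u = 450 MPa): end bolts L_c = 51 − 30/2 = 36, R_n = min(1.2×36×10×450, 2.4×27×10×450) = 194.4 kN/bolt; interior L_c = 80 − 30 = 50, R_n = 270 kN/bolt. φR_n = 0.75 × (3×194.4 + 9×270) = 2259.9 kN.
Block shear: shear path 2×[51+3×80] = 2×291 mm, A_gv = 5820, A_nv = 2×(291 − 3.5×32)×10 = 3580 mm²; tension across gage: (200 − 2×32)×10 = 1360 mm². R_n = min(0.6×450×3580, 0.6×345×5820) + 1.0×450×1360 = min(966.6, 1204.7) + 612 = 1578.6 kN. φR_n = 0.75 × 1578.6 = 1184.0 kN.
Tension rupture (net): A_n = (345 − 3×32)×10 = 2490 mm² (U = 1.0, A_e = A_n). φR_n = 0.75 × 450 × 2490 = 840.4 kN.
Governing: min(2983.6, 2259.9, 1184.0, 840.4) = 840.4 kN → net-section rupture.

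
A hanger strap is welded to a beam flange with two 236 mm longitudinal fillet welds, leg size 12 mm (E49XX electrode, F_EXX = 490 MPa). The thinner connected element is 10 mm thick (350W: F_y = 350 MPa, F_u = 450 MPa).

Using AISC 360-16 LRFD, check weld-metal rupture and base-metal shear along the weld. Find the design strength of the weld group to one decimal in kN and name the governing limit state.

883.0 kN (weld metal governs)

Weld metal: throat = 0.707×12 = 8.484 mm, L = 2×236 = 472 mm. φR_n = 0.75 × 0.6 × 490 × 8.484 × 472 = 883.0 kN.
Base metal shear (10 mm plate): yield φR_n = 1.0×0.6×350×10×472 = 991.2 kN; rupture φR_n = 0.75×0.6×450×10×472 = 955.8 kN; take 955.8 kN (rupture).
Governing: min(883.0, 955.8) = 883.0 kN → weld metal.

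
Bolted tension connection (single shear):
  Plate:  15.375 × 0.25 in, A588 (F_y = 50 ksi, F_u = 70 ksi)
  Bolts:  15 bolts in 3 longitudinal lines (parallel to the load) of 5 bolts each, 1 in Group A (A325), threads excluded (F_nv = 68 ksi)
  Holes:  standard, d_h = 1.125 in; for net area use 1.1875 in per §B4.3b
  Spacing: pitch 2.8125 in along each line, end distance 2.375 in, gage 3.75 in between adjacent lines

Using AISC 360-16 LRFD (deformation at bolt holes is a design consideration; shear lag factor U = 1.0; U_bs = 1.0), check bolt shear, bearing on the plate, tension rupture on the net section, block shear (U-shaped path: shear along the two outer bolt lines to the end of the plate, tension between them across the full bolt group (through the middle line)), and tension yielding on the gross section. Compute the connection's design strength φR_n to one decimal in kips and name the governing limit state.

155.0 kips (net-section rupture governs)

Bolt shear: A_b = π(1)²/4 = 0.7854 in². φR_n = 0.75 × 68 × 0.7854 × 15 × 1 = 600.8 kips.
Bearing (0.25 in plate, F_u = 70 ksi): end bolts L_c = 2.375 − 1.125/2 = 1.8125, R_n = min(1.2×1.8125×0.25×70, 2.4×1×0.25×70) = 38.063 kips/bolt; interior L_c = 2.8125 − 1.125 = 1.6875, R_n = 35.438 kips/bolt. φR_n = 0.75 × (3×38.063 + 12×35.438) = 404.6 kips.
Tension rupture (net): A_n = (15.375 − 3×1.1875)×0.25 = 2.9531 in² (U = 1.0, A_e = A_n). φR_n = 0.75 × 70 × 2.9531 = 155.0 kips.
Block shear: shear path 2×[2.375+4×2.8125] = 2×13.625 in, A_gv = 6.8125, A_nv = 2×(13.625 − 4.5×1.1875)×0.25 = 4.1406 in²; tension across gage: (7.5 − 2×1.1875)×0.25 = 1.2813 in². R_n = min(0.6×70×4.1406, 0.6×50×6.8125) + 1.0×70×1.2813 = min(173.91, 204.38) + 89.691 = 263.6 kips. φR_n = 0.75 × 263.6 = 197.7 kips.
Tension yield (gross): A_g = 15.375×0.25 = 3.8438 in². φR_n = 0.90 × 50 × 3.8438 = 173.0 kips.
Governing: min(600.8, 404.6, 155.0, 197.7, 173.0) = 155.0 kips → net-section rupture.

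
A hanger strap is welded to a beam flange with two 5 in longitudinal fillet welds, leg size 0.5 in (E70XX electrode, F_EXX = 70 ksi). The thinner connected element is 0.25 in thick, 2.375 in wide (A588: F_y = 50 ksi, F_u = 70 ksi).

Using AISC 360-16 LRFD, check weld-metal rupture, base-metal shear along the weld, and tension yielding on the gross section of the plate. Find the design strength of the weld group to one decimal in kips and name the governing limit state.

26.7 kips (gross-section yield governs)

Weld metal: throat = 0.707×0.5 = 0.3535 in, L = 2×5 = 10 in. φR_n = 0.75 × 0.6 × 70 × 0.3535 × 10 = 111.4 kips.
Base metal shear (0.25 in plate): yield φR_n = 1.0×0.6×50×0.25×10 = 75.0 kips; rupture φR_n = 0.75×0.6×70×0.25×10 = 78.8 kips; take 75.0 kips (yield).
Tension yield (gross): A_g = 2.375×0.25 = 0.59375 in². φR_n = 0.90 × 50 × 0.59375 = 26.7 kips.
Governing: min(111.4, 75.0, 26.7) = 26.7 kips → gross-section yield.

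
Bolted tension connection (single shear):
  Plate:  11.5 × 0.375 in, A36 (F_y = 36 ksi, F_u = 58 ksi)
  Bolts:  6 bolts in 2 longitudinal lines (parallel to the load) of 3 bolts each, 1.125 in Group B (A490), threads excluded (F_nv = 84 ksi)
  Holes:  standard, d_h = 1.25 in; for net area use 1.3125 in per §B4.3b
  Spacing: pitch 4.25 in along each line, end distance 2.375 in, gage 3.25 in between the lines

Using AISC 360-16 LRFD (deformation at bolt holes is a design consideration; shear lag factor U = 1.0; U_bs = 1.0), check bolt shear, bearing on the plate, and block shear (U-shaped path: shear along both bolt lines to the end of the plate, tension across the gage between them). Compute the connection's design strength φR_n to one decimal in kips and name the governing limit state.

Bolt shear: A_b = π(1.125)²/4 = 0.99402 in². φR_n = 0.75 × 84 × 0.99402 × 6 × 1 = 375.7 kips.
Bearing (0.375 in plate, F_u = 58 ksi): end bolts L_c = 2.375 − 1.25/2 = 1.75, R_n = min(1.2×1.75×0.375×58, 2.4×1.125×0.375×58) = 45.675 kips/bolt; interior L_c = 4.25 − 1.25 = 3, R_n = 58.725 kips/bolt. φR_n = 0.75 × (2×45.675 + 4×58.725) = 244.7 kips.
Block shear: shear path 2×[2.375+2×4.25] = 2×10.875 in, A_gv = 8.1563, A_nv = 2×(10.875 − 2.5×1.3125)×0.375 = 5.6953 in²; tension across gage: (3.25 − 1×1.3125)×0.375 = 0.72656 in². R_n = min(0.6×58×5.6953, 0.6×36×8.1563) + 1.0×58×0.72656 = min(198.2, 176.18) + 42.14 = 218.32 kips. φR_n = 0.75 × 218.32 = 163.7 kips.
Governing: min(375.7, 244.7, 163.7) = 163.7 kips → block shear.

163.7 kips (block shear governs)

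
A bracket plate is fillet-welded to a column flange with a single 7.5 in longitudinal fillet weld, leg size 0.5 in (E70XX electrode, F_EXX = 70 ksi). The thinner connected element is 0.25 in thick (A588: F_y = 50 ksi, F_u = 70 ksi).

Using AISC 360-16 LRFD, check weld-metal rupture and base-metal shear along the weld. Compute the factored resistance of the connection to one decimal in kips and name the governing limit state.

56.3 kips (base-metal shear governs)

Weld metal: throat = 0.707×0.5 = 0.3535 in, L = 7.5 in. φR_n = 0.75 × 0.6 × 70 × 0.3535 × 7.5 = 83.5 kips.
Base metal shear (0.25 in plate): yield φR_n = 1.0×0.6×50×0.25×7.5 = 56.3 kips; rupture φR_n = 0.75×0.6×70×0.25×7.5 = 59.1 kips; take 56.3 kips (yield).
Governing: min(83.5, 56.3) = 56.3 kips → base-metal shear.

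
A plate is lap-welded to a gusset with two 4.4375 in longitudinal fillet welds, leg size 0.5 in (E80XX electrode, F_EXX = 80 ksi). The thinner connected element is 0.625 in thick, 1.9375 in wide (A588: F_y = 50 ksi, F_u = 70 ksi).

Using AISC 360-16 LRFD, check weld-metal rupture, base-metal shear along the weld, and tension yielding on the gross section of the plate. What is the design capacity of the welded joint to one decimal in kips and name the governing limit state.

Weld metal: throat = 0.707×0.5 = 0.3535 in, L = 2×4.4375 = 8.875 in. φR_n = 0.75 × 0.6 × 80 × 0.3535 × 8.875 = 112.9 kips.
Base metal shear (0.625 in plate): yield φR_n = 1.0×0.6×50×0.625×8.875 = 166.4 kips; rupture φR_n = 0.75×0.6×70×0.625×8.875 = 174.7 kips; take 166.4 kips (yield).
Tension yield (gross): A_g = 1.9375×0.625 = 1.2109 in². φR_n = 0.90 × 50 × 1.2109 = 54.5 kips.
Governing: min(112.9, 166.4, 54.5) = 54.5 kips → gross-section yield.

54.5 kips (gross-section yield governs)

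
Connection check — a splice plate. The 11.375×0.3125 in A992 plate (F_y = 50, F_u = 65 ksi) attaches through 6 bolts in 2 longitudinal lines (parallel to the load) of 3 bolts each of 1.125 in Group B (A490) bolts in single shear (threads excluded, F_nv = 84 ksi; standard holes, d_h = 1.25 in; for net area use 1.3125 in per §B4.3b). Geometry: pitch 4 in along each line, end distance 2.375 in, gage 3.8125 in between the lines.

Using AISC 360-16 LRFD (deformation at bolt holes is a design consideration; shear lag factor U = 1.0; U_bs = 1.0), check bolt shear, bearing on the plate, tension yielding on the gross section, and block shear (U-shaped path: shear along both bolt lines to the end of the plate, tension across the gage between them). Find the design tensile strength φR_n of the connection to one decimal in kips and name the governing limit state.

Bolt shear: A_b = π(1.125)²/4 = 0.99402 in². φR_n = 0.75 × 84 × 0.99402 × 6 × 1 = 375.7 kips.
Bearing (0.3125 in plate, F_u = 65 ksi): end bolts L_c = 2.375 − 1.25/2 = 1.75, R_n = min(1.2×1.75×0.3125×65, 2.4×1.125×0.3125×65) = 42.656 kips/bolt; interior L_c = 4 − 1.25 = 2.75, R_n = 54.844 kips/bolt. φR_n = 0.75 × (2×42.656 + 4×54.844) = 228.5 kips.
Tension yield (gross): A_g = 11.375×0.3125 = 3.5547 in². φR_n = 0.90 × 50 × 3.5547 = 160.0 kips.
Block shear: shear path 2×[2.375+2×4] = 2×10.375 in, A_gv = 6.4844, A_nv = 2×(10.375 − 2.5×1.3125)×0.3125 = 4.4336 in²; tension across gage: (3.8125 − 1×1.3125)×0.3125 = 0.78125 in². R_n = min(0.6×65×4.4336, 0.6×50×6.4844) + 1.0×65×0.78125 = min(172.91, 194.53) + 50.781 = 223.69 kips. φR_n = 0.75 × 223.69 = 167.8 kips.
Governing: min(375.7, 228.5, 160.0, 167.8) = 160.0 kips → gross-section yield.

160.0 kips (gross-section yield governs)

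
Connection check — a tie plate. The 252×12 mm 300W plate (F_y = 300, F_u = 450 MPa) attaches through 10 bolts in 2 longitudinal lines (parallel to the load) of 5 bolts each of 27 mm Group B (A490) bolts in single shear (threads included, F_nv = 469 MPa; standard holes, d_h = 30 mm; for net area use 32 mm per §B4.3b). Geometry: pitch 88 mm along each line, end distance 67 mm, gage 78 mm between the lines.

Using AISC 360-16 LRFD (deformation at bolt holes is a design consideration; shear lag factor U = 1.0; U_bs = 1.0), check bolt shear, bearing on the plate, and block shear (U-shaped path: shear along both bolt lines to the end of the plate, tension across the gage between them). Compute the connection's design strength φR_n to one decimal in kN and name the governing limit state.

1522.8 kN (block shear governs)

Bolt shear: A_b = π(27)²/4 = 572.56 mm². φR_n = 0.75 × 469 × 572.56 × 10 × 1 = 2014.0 kN.
Bearing (12 mm plate, F_u = 450 MPa): end bolts L_c = 67 − 30/2 = 52, R_n = min(1.2×52×12×450, 2.4×27×12×450) = 336.96 kN/bolt; interior L_c = 88 − 30 = 58, R_n = 349.92 kN/bolt. φR_n = 0.75 × (2×336.96 + 8×349.92) = 2605.0 kN.
Block shear: shear path 2×[67+4×88] = 2×419 mm, A_gv = 10056, A_nv = 2×(419 − 4.5×32)×12 = 6600 mm²; tension across gage: (78 − 1×32)×12 = 552 mm². R_n = min(0.6×450×6600, 0.6×300×10056) + 1.0×450×552 = min(1782, 1810.1) + 248.4 = 2030.4 kN. φR_n = 0.75 × 2030.4 = 1522.8 kN.
Governing: min(2014.0, 2605.0, 1522.8) = 1522.8 kN → block shear.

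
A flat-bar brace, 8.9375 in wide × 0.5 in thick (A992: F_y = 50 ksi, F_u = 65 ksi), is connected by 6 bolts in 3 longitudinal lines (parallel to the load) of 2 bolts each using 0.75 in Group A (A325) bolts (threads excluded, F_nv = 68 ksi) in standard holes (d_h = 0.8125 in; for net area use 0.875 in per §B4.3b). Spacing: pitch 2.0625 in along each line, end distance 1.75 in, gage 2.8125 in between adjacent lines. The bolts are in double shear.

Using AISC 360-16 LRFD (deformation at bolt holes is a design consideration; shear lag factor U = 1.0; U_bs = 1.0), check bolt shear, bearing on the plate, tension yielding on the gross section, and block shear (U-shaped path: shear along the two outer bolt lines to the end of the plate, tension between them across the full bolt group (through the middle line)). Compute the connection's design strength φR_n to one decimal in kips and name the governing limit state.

167.6 kips (block shear governs)

Bolt shear: A_b = π(0.75)²/4 = 0.44179 in². φR_n = 0.75 × 68 × 0.44179 × 6 × 2 = 270.4 kips.
Bearing (0.5 in plate, F_u = 65 ksi): end bolts L_c = 1.75 − 0.8125/2 = 1.34375, R_n = min(1.2×1.34375×0.5×65, 2.4×0.75×0.5×65) = 52.406 kips/bolt; interior L_c = 2.0625 − 0.8125 = 1.25, R_n = 48.75 kips/bolt. φR_n = 0.75 × (3×52.406 + 3×48.75) = 227.6 kips.
Tension yield (gross): A_g = 8.9375×0.5 = 4.4688 in². φR_n = 0.90 × 50 × 4.4688 = 201.1 kips.
Block shear: shear path 2×[1.75+1×2.0625] = 2×3.8125 in, A_gv = 3.8125, A_nv = 2×(3.8125 − 1.5×0.875)×0.5 = 2.5 in²; tension across gage: (5.625 − 2×0.875)×0.5 = 1.9375 in². R_n = min(0.6×65×2.5, 0.6×50×3.8125) + 1.0×65×1.9375 = min(97.5, 114.38) + 125.94 = 223.44 kips. φR_n = 0.75 × 223.44 = 167.6 kips.
Governing: min(270.4, 227.6, 201.1, 167.6) = 167.6 kips → block shear.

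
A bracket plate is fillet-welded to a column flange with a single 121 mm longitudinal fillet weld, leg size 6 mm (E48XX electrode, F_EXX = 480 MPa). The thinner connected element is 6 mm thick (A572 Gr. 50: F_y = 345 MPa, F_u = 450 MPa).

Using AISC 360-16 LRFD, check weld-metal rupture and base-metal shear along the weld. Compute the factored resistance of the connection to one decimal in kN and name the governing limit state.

Weld metal: throat = 0.707×6 = 4.242 mm, L = 121 mm. φR_n = 0.75 × 0.6 × 480 × 4.242 × 121 = 110.9 kN.
Base metal shear (6 mm plate): yield φR_n = 1.0×0.6×345×6×121 = 150.3 kN; rupture φR_n = 0.75×0.6×450×6×121 = 147.0 kN; take 147.0 kN (rupture).
Governing: min(110.9, 147.0) = 110.9 kN → weld metal.

110.9 kN (weld metal governs)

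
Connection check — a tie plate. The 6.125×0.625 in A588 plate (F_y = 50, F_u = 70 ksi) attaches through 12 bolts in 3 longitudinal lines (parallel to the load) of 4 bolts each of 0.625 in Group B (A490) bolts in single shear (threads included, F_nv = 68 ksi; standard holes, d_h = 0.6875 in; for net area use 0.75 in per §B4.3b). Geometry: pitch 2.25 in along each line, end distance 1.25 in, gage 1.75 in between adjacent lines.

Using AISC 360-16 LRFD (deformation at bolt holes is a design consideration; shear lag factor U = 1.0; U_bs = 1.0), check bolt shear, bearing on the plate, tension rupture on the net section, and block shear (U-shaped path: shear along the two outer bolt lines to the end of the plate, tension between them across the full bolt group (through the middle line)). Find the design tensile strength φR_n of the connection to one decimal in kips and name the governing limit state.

127.1 kips (net-section rupture governs)

Bolt shear: A_b = π(0.625)²/4 = 0.3068 in². φR_n = 0.75 × 68 × 0.3068 × 12 × 1 = 187.8 kips.
Bearing (0.625 in plate, F_u = 70 ksi): end bolts L_c = 1.25 − 0.6875/2 = 0.90625, R_n = min(1.2×0.90625×0.625×70, 2.4×0.625×0.625×70) = 47.578 kips/bolt; interior L_c = 2.25 − 0.6875 = 1.5625, R_n = 65.625 kips/bolt. φR_n = 0.75 × (3×47.578 + 9×65.625) = 550.0 kips.
Tension rupture (net): A_n = (6.125 − 3×0.75)×0.625 = 2.4219 in² (U = 1.0, A_e = A_n). φR_n = 0.75 × 70 × 2.4219 = 127.1 kips.
Block shear: shear path 2×[1.25+3×2.25] = 2×8 in, A_gv = 10, A_nv = 2×(8 − 3.5×0.75)×0.625 = 6.7188 in²; tension across gage: (3.5 − 2×0.75)×0.625 = 1.25 in². R_n = min(0.6×70×6.7188, 0.6×50×10) + 1.0×70×1.25 = min(282.19, 300) + 87.5 = 369.69 kips. φR_n = 0.75 × 369.69 = 277.3 kips.
Governing: min(187.8, 550.0, 127.1, 277.3) = 127.1 kips → net-section rupture.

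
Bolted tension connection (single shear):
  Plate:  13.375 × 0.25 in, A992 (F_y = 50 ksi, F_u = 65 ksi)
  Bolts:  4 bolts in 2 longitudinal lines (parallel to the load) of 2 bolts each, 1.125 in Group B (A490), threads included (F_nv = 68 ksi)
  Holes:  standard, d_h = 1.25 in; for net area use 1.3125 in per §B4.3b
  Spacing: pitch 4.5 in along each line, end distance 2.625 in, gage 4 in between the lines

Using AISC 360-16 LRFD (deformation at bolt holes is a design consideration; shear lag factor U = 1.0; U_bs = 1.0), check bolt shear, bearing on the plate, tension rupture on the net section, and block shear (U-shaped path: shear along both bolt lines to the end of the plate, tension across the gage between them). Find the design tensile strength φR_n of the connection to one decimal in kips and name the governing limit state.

Bolt shear: A_b = π(1.125)²/4 = 0.99402 in². φR_n = 0.75 × 68 × 0.99402 × 4 × 1 = 202.8 kips.
Bearing (0.25 in plate, F_u = 65 ksi): end bolts L_c = 2.625 − 1.25/2 = 2, R_n = min(1.2×2×0.25×65, 2.4×1.125×0.25×65) = 39 kips/bolt; interior L_c = 4.5 − 1.25 = 3.25, R_n = 43.875 kips/bolt. φR_n = 0.75 × (2×39 + 2×43.875) = 124.3 kips.
Tension rupture (net): A_n = (13.375 − 2×1.3125)×0.25 = 2.6875 in² (U = 1.0, A_e = A_n). φR_n = 0.75 × 65 × 2.6875 = 131.0 kips.
Block shear: shear path 2×[2.625+1×4.5] = 2×7.125 in, A_gv = 3.5625, A_nv = 2×(7.125 − 1.5×1.3125)×0.25 = 2.5781 in²; tension across gage: (4 − 1×1.3125)×0.25 = 0.67188 in². R_n = min(0.6×65×2.5781, 0.6×50×3.5625) + 1.0×65×0.67188 = min(100.55, 106.88) + 43.672 = 144.22 kips. φR_n = 0.75 × 144.22 = 108.2 kips.
Governing: min(202.8, 124.3, 131.0, 108.2) = 108.2 kips → block shear.

108.2 kips (block shear governs)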